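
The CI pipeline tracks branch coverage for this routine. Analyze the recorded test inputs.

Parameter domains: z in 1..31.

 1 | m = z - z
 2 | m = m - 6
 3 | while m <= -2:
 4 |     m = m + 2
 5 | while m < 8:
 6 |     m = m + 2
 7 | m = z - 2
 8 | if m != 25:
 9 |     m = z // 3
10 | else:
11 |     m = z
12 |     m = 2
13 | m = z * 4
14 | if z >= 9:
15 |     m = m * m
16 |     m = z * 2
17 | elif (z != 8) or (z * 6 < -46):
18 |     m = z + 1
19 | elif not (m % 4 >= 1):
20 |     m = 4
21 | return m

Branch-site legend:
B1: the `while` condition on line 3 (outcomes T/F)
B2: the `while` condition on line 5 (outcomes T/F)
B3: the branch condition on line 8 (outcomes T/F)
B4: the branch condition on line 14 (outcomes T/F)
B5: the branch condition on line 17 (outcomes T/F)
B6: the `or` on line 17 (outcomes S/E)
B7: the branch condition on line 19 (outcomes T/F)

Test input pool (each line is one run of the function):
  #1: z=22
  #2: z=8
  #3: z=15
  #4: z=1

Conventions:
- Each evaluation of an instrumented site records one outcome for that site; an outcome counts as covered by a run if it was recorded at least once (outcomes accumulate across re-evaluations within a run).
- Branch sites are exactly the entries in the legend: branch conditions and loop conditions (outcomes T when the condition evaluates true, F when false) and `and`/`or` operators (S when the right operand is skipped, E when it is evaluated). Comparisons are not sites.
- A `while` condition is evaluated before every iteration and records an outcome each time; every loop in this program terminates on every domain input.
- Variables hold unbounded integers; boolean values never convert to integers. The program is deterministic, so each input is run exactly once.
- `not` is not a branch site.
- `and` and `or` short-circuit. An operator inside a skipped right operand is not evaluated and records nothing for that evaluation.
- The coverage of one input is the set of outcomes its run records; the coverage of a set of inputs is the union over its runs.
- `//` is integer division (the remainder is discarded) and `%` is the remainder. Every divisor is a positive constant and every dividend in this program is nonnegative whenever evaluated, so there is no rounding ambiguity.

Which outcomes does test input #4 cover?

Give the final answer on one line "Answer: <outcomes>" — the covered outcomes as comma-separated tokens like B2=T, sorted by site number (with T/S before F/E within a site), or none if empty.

Simulating input #4 (z=1) step by step:
  B1->T, B1->T, B1->T, B1->F, B2->T, B2->T, B2->T, B2->T, B2->F, B3->T
  B4->F, B6->S, B5->T
deduplicating events, the covered set is: B1=T, B1=F, B2=T, B2=F, B3=T, B4=F, B5=T, B6=S

Answer: B1=T, B1=F, B2=T, B2=F, B3=T, B4=F, B5=T, B6=S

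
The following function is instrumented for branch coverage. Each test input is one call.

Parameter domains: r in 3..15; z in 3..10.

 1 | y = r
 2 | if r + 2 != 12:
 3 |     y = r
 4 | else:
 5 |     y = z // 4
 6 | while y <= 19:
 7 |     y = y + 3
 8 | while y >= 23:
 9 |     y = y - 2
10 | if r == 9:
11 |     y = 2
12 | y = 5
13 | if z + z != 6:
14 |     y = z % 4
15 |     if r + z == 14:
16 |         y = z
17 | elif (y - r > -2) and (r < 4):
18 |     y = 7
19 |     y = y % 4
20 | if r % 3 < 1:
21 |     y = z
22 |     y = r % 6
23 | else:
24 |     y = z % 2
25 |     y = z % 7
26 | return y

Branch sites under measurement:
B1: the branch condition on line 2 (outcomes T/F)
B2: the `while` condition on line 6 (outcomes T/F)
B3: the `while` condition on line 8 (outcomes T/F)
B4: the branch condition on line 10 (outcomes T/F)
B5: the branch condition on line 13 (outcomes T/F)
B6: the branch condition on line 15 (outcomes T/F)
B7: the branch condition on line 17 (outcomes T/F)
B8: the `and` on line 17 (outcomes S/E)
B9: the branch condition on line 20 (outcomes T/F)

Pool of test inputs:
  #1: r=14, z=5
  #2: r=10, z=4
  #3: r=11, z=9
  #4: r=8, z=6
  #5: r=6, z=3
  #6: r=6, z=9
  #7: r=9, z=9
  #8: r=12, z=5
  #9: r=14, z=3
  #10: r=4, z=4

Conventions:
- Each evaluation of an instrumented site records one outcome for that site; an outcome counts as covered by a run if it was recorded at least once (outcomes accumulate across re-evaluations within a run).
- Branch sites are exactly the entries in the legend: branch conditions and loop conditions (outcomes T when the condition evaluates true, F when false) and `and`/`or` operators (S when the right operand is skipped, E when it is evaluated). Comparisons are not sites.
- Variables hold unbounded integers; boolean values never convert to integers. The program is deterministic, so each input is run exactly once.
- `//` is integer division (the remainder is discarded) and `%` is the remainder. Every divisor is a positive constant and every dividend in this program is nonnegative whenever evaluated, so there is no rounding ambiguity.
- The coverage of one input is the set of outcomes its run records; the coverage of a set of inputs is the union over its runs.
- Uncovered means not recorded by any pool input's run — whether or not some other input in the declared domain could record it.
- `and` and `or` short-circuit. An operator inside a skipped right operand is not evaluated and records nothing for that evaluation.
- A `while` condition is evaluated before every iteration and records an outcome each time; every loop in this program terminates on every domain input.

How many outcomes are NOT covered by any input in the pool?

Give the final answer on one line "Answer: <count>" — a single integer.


input #1, r=14, z=5: outcomes B1=T, B2=T, B2=F, B3=F, B4=F, B5=T, B6=F, B9=F
input #2, r=10, z=4: outcomes B1=F, B2=T, B2=F, B3=F, B4=F, B5=T, B6=T, B9=F
input #3, r=11, z=9: outcomes B1=T, B2=T, B2=F, B3=F, B4=F, B5=T, B6=F, B9=F
input #4, r=8, z=6: outcomes B1=T, B2=T, B2=F, B3=F, B4=F, B5=T, B6=T, B9=F
input #5, r=6, z=3: outcomes B1=T, B2=T, B2=F, B3=F, B4=F, B5=F, B7=F, B8=E, B9=T
input #6, r=6, z=9: outcomes B1=T, B2=T, B2=F, B3=F, B4=F, B5=T, B6=F, B9=T
input #7, r=9, z=9: outcomes B1=T, B2=T, B2=F, B3=F, B4=T, B5=T, B6=F, B9=T
input #8, r=12, z=5: outcomes B1=T, B2=T, B2=F, B3=F, B4=F, B5=T, B6=F, B9=T
input #9, r=14, z=3: outcomes B1=T, B2=T, B2=F, B3=F, B4=F, B5=F, B7=F, B8=S, B9=F
input #10, r=4, z=4: outcomes B1=T, B2=T, B2=F, B3=F, B4=F, B5=T, B6=F, B9=F
union over the pool: B1=T, B1=F, B2=T, B2=F, B3=F, B4=T, B4=F, B5=T, B5=F, B6=T, B6=F, B7=F, B8=S, B8=E, B9=T, B9=F
uncovered (2 of 18): B3=T, B7=T
Answer: 2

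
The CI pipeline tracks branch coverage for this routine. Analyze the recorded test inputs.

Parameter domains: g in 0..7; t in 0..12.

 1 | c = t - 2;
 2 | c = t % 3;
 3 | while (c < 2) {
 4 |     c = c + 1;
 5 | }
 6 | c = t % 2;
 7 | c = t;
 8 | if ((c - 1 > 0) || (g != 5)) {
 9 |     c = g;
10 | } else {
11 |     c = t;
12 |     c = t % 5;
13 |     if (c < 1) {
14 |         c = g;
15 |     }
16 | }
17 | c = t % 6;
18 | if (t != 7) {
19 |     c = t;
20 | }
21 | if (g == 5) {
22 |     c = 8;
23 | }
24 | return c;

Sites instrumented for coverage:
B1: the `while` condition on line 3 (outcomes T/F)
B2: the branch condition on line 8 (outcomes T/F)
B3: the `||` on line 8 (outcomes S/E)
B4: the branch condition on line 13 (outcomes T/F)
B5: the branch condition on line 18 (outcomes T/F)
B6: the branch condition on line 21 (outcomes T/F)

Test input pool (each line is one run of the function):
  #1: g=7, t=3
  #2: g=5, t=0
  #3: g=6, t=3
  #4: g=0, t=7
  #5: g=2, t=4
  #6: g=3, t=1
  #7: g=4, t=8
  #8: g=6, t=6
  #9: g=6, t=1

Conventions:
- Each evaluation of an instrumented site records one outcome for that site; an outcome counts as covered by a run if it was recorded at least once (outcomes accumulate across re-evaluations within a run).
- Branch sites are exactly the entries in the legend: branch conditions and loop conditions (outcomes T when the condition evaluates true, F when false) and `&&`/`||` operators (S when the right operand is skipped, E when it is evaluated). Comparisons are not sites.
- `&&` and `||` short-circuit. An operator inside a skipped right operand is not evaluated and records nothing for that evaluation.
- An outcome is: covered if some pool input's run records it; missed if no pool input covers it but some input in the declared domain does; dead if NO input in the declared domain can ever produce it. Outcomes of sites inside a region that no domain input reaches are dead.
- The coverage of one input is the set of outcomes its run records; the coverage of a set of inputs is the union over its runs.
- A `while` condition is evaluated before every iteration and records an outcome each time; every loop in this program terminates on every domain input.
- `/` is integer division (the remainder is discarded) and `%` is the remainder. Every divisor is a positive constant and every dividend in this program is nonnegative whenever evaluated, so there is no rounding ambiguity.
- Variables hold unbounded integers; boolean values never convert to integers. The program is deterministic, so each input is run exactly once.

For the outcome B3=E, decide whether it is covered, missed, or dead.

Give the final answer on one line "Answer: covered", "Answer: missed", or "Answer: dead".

B3=E is recorded by pool input(s) 2, 6, 9 -> covered

Answer: covered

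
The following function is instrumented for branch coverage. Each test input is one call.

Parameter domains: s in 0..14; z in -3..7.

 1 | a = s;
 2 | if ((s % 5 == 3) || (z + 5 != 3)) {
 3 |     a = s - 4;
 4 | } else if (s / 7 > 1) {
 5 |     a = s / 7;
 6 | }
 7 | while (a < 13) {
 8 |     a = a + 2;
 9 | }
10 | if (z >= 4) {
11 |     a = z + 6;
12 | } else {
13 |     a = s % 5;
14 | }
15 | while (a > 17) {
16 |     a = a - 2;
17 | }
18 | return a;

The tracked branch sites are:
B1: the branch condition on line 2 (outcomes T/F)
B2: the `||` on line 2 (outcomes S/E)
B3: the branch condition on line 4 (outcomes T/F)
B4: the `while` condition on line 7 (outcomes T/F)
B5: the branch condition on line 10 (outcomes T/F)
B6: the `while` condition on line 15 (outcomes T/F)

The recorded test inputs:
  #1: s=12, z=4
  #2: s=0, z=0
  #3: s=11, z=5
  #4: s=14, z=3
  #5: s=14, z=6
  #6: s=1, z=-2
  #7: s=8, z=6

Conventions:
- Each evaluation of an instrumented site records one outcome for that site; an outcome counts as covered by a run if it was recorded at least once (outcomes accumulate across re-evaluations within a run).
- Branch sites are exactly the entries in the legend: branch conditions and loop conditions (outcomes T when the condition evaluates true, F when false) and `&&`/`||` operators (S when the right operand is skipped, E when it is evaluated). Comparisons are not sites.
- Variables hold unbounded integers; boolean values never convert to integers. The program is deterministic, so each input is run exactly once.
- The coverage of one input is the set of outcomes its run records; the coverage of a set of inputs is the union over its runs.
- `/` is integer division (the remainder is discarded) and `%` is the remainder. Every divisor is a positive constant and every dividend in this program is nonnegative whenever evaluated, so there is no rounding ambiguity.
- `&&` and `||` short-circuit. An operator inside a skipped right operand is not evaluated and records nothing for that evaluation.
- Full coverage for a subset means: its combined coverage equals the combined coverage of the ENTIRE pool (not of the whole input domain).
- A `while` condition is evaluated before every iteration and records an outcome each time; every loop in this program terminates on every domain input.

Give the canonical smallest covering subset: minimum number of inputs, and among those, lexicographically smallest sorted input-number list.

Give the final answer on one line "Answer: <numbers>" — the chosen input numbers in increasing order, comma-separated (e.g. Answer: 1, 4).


run #1 (s=12, z=4) records B1=T, B2=E, B4=T, B4=F, B5=T, B6=F
run #2 (s=0, z=0) records B1=T, B2=E, B4=T, B4=F, B5=F, B6=F
run #3 (s=11, z=5) records B1=T, B2=E, B4=T, B4=F, B5=T, B6=F
run #4 (s=14, z=3) records B1=T, B2=E, B4=T, B4=F, B5=F, B6=F
run #5 (s=14, z=6) records B1=T, B2=E, B4=T, B4=F, B5=T, B6=F
run #6 (s=1, z=-2) records B1=F, B2=E, B3=F, B4=T, B4=F, B5=F, B6=F
run #7 (s=8, z=6) records B1=T, B2=S, B4=T, B4=F, B5=T, B6=F
the full pool covers 10 outcomes: B1=T, B1=F, B2=S, B2=E, B3=F, B4=T, B4=F, B5=T, B5=F, B6=F
checked all size-1 subsets: none covers 10 outcomes (max 7/10)
at size 2, {6, 7} reaches all 10 outcomes; every lexicographically earlier size-2 subset fails
Answer: 6, 7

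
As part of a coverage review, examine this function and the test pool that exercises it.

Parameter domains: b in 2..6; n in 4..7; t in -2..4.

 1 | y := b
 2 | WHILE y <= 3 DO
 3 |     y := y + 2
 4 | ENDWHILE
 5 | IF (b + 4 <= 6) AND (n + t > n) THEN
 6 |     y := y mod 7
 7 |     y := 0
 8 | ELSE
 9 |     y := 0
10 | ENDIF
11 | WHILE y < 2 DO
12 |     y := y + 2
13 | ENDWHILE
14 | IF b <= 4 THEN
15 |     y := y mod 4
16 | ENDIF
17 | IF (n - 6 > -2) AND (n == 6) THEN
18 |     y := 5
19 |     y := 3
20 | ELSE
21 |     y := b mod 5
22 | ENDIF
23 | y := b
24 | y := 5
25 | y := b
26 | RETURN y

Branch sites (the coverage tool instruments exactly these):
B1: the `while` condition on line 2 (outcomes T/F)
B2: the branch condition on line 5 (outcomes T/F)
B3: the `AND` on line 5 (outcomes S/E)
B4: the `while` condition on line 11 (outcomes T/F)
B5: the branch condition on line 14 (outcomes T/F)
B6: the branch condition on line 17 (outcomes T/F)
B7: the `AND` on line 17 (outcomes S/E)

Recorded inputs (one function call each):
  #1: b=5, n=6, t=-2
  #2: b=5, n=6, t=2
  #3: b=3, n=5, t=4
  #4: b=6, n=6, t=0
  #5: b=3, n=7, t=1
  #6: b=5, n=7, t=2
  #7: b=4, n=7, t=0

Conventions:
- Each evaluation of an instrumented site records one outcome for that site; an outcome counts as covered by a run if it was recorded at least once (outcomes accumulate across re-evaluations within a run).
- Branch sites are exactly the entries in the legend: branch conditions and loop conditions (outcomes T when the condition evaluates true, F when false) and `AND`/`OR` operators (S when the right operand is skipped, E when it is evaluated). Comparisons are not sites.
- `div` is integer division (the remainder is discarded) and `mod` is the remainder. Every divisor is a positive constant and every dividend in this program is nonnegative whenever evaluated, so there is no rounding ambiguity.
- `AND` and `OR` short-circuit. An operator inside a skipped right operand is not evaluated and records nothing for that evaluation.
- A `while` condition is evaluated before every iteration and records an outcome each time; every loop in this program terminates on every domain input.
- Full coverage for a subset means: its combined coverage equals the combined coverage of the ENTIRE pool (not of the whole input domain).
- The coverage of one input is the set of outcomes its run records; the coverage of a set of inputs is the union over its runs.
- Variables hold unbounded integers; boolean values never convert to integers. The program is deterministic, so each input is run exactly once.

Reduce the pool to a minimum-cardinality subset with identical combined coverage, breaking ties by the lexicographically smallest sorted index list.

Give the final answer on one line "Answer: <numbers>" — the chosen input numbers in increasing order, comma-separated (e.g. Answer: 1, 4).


input #1, b=5, n=6, t=-2: events B1->F, B3->S, B2->F, B4->T, B4->F, B5->F, B7->E, B6->T; outcomes B1=F, B2=F, B3=S, B4=T, B4=F, B5=F, B6=T, B7=E
input #2, b=5, n=6, t=2: events B1->F, B3->S, B2->F, B4->T, B4->F, B5->F, B7->E, B6->T; outcomes B1=F, B2=F, B3=S, B4=T, B4=F, B5=F, B6=T, B7=E
input #3, b=3, n=5, t=4: events B1->T, B1->F, B3->S, B2->F, B4->T, B4->F, B5->T, B7->E, B6->F; outcomes B1=T, B1=F, B2=F, B3=S, B4=T, B4=F, B5=T, B6=F, B7=E
input #4, b=6, n=6, t=0: events B1->F, B3->S, B2->F, B4->T, B4->F, B5->F, B7->E, B6->T; outcomes B1=F, B2=F, B3=S, B4=T, B4=F, B5=F, B6=T, B7=E
input #5, b=3, n=7, t=1: events B1->T, B1->F, B3->S, B2->F, B4->T, B4->F, B5->T, B7->E, B6->F; outcomes B1=T, B1=F, B2=F, B3=S, B4=T, B4=F, B5=T, B6=F, B7=E
input #6, b=5, n=7, t=2: events B1->F, B3->S, B2->F, B4->T, B4->F, B5->F, B7->E, B6->F; outcomes B1=F, B2=F, B3=S, B4=T, B4=F, B5=F, B6=F, B7=E
input #7, b=4, n=7, t=0: events B1->F, B3->S, B2->F, B4->T, B4->F, B5->T, B7->E, B6->F; outcomes B1=F, B2=F, B3=S, B4=T, B4=F, B5=T, B6=F, B7=E
union over all inputs: B1=T, B1=F, B2=F, B3=S, B4=T, B4=F, B5=T, B5=F, B6=T, B6=F, B7=E (11 outcomes)
checked all size-1 subsets: none covers 11 outcomes (max 9/11)
the canonical winner is {1, 3}: size 2, full 11-outcome coverage, earliest index list among size-2 covers
Answer: 1, 3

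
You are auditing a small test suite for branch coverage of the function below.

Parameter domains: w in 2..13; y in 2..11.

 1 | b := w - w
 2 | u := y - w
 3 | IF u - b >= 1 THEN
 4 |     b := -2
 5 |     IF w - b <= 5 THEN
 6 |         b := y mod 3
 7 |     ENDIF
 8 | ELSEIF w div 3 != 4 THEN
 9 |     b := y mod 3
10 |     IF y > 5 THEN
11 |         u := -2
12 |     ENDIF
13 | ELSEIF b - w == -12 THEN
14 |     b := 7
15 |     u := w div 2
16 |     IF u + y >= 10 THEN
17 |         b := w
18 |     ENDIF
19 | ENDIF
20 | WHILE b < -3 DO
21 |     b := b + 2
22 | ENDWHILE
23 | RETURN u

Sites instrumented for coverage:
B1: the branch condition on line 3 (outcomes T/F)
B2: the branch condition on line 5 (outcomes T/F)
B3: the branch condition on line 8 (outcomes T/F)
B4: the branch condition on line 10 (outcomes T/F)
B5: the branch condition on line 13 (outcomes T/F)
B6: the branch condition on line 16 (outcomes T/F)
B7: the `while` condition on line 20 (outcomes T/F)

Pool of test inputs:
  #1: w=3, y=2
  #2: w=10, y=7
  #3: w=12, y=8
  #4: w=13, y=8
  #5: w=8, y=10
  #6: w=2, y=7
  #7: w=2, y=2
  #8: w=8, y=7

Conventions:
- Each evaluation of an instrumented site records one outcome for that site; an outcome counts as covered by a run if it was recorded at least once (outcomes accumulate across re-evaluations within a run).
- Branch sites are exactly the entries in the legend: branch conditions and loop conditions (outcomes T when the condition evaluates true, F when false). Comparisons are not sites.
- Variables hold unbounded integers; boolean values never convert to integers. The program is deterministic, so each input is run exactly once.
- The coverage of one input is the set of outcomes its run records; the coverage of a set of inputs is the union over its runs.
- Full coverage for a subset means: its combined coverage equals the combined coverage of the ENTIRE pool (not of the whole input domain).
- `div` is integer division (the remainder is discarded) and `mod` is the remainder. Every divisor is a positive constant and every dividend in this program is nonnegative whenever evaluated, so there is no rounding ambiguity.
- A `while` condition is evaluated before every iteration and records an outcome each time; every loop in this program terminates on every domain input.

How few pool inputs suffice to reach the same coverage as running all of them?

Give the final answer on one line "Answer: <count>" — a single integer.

run #1 (w=3, y=2) runs B1->F, B3->T, B4->F, B7->F; records B1=F, B3=T, B4=F, B7=F
run #2 (w=10, y=7) runs B1->F, B3->T, B4->T, B7->F; records B1=F, B3=T, B4=T, B7=F
run #3 (w=12, y=8) runs B1->F, B3->F, B5->T, B6->T, B7->F; records B1=F, B3=F, B5=T, B6=T, B7=F
run #4 (w=13, y=8) runs B1->F, B3->F, B5->F, B7->F; records B1=F, B3=F, B5=F, B7=F
run #5 (w=8, y=10) runs B1->T, B2->F, B7->F; records B1=T, B2=F, B7=F
run #6 (w=2, y=7) runs B1->T, B2->T, B7->F; records B1=T, B2=T, B7=F
run #7 (w=2, y=2) runs B1->F, B3->T, B4->F, B7->F; records B1=F, B3=T, B4=F, B7=F
run #8 (w=8, y=7) runs B1->F, B3->T, B4->T, B7->F; records B1=F, B3=T, B4=T, B7=F
pool-wide coverage (12 outcomes): B1=T, B1=F, B2=T, B2=F, B3=T, B3=F, B4=T, B4=F, B5=T, B5=F, B6=T, B7=F
no size-1 subset reaches all 12 outcomes (best union: 5/12)
no size-2 subset reaches all 12 outcomes (best union: 7/12)
no size-3 subset reaches all 12 outcomes (best union: 9/12)
no size-4 subset reaches all 12 outcomes (best union: 10/12)
no size-5 subset reaches all 12 outcomes (best union: 11/12)
size 6: inputs {1, 2, 3, 4, 5, 6} cover all 12 outcomes, and no lexicographically smaller subset of this size does

Answer: 6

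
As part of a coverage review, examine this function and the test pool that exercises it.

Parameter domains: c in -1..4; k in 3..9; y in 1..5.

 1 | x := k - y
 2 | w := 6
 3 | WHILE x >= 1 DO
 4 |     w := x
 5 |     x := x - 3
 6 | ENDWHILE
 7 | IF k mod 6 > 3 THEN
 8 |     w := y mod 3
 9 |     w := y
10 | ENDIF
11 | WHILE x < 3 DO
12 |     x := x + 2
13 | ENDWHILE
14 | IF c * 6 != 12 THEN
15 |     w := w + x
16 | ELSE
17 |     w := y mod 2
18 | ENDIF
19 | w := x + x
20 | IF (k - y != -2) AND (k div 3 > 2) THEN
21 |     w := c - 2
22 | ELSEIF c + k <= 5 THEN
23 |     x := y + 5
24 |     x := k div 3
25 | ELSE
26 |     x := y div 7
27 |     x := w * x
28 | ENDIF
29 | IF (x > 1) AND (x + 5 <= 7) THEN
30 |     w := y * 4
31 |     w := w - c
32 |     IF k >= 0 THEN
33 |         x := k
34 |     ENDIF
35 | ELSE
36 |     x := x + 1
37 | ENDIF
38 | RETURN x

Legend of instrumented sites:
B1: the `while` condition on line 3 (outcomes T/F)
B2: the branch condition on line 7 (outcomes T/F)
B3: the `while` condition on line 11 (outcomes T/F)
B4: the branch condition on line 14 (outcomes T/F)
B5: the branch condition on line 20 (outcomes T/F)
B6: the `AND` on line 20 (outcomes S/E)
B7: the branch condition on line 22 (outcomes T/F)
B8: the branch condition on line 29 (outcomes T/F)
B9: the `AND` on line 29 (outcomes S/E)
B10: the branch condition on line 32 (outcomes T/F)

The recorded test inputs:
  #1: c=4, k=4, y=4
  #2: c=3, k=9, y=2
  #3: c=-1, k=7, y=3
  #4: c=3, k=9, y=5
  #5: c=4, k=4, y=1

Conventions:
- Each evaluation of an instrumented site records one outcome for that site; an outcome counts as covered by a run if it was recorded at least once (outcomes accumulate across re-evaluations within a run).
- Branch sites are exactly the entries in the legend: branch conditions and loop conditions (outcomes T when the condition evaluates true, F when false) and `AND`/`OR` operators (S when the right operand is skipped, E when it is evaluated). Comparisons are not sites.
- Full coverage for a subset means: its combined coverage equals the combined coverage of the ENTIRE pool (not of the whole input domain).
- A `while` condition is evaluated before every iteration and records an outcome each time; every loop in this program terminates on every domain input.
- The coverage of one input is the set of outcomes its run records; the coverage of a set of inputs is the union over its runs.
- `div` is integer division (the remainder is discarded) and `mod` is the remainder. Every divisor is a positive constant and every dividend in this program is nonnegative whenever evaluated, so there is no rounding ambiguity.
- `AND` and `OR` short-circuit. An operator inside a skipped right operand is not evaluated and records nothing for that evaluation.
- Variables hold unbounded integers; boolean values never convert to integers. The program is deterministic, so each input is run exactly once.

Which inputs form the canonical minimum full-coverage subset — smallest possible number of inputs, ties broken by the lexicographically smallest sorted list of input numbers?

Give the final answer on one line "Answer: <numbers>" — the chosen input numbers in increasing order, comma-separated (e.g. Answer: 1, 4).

run #1 (c=4, k=4, y=4) runs B1->F, B2->T, B3->T, B3->T, B3->F, B4->T, B6->E, B5->F, B7->F, B9->S, B8->F; records B1=F, B2=T, B3=T, B3=F, B4=T, B5=F, B6=E, B7=F, B8=F, B9=S
run #2 (c=3, k=9, y=2) runs B1->T, B1->T, B1->T, B1->F, B2->F, B3->T, B3->T, B3->T, B3->F, B4->T, B6->E, B5->T, B9->E, B8->F; records B1=T, B1=F, B2=F, B3=T, B3=F, B4=T, B5=T, B6=E, B8=F, B9=E
run #3 (c=-1, k=7, y=3) runs B1->T, B1->T, B1->F, B2->F, B3->T, B3->T, B3->T, B3->F, B4->T, B6->E, B5->F, B7->F, B9->S, B8->F; records B1=T, B1=F, B2=F, B3=T, B3=F, B4=T, B5=F, B6=E, B7=F, B8=F, B9=S
run #4 (c=3, k=9, y=5) runs B1->T, B1->T, B1->F, B2->F, B3->T, B3->T, B3->T, B3->F, B4->T, B6->E, B5->T, B9->E, B8->F; records B1=T, B1=F, B2=F, B3=T, B3=F, B4=T, B5=T, B6=E, B8=F, B9=E
run #5 (c=4, k=4, y=1) runs B1->T, B1->F, B2->T, B3->T, B3->T, B3->F, B4->T, B6->E, B5->F, B7->F, B9->S, B8->F; records B1=T, B1=F, B2=T, B3=T, B3=F, B4=T, B5=F, B6=E, B7=F, B8=F, B9=S
together the pool reaches 14 outcomes: B1=T, B1=F, B2=T, B2=F, B3=T, B3=F, B4=T, B5=T, B5=F, B6=E, B7=F, B8=F, B9=S, B9=E
checked all size-1 subsets: none covers 14 outcomes (max 11/14)
inputs {1, 2} (size 2) cover everything; no size-2 subset with a lexicographically smaller index list covers all 14

Answer: 1, 2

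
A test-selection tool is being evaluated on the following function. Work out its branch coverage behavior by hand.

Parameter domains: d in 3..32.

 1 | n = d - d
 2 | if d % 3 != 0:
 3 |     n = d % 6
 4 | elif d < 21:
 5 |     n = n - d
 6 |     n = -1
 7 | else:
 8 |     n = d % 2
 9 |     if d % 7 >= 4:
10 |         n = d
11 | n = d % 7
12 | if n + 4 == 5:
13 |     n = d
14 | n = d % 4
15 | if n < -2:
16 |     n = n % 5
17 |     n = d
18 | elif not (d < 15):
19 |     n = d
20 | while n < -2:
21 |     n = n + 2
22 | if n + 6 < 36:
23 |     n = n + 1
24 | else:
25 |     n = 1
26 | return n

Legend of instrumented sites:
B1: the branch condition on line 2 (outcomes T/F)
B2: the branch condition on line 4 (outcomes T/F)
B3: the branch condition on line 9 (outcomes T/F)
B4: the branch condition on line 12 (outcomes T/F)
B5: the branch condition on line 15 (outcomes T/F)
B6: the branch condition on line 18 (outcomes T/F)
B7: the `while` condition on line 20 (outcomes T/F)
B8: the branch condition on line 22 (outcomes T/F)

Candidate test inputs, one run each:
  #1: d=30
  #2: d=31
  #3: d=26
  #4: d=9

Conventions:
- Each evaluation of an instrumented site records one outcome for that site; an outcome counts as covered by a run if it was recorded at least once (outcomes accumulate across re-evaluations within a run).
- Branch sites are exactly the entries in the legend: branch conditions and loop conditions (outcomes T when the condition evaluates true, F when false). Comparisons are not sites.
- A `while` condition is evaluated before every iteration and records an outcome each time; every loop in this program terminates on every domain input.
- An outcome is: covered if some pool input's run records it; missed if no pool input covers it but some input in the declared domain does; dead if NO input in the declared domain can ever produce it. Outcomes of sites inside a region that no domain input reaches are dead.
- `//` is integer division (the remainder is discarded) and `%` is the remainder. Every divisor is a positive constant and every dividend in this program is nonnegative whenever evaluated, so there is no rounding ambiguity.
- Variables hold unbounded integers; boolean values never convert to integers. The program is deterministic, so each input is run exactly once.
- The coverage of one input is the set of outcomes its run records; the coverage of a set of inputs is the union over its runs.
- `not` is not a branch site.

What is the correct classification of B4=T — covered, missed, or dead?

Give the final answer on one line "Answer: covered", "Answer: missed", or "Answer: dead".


no pool input records B4=T
but domain input (d=8) does record it -> reachable, so missed
Answer: missed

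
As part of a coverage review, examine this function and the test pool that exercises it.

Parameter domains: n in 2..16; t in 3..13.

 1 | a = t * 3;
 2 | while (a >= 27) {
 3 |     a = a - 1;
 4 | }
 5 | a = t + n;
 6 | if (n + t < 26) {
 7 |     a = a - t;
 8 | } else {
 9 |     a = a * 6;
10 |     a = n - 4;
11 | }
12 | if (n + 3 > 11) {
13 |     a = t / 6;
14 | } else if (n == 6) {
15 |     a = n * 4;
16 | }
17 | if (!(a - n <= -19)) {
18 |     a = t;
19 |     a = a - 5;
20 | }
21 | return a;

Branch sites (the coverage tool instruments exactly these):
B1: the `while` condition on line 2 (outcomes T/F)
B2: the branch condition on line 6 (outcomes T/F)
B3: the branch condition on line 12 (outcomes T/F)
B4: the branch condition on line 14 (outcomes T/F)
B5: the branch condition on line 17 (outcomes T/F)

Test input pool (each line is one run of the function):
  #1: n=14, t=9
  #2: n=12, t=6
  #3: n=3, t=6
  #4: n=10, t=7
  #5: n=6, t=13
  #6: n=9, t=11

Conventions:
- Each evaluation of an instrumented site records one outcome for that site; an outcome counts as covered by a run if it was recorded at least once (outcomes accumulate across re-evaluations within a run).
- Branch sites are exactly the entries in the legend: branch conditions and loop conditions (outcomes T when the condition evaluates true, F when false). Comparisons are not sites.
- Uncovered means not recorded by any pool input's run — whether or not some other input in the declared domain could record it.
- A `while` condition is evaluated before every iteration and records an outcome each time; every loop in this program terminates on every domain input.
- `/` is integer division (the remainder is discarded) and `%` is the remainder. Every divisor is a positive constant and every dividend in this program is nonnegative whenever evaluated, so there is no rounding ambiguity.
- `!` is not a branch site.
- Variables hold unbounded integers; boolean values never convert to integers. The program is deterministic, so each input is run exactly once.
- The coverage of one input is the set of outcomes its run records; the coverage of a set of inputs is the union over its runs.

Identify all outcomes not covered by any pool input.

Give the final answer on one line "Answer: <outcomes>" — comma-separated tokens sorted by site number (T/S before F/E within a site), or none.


#1 (n=14, t=9) -> covered: B1=T, B1=F, B2=T, B3=T, B5=T
#2 (n=12, t=6) -> covered: B1=F, B2=T, B3=T, B5=T
#3 (n=3, t=6) -> covered: B1=F, B2=T, B3=F, B4=F, B5=T
#4 (n=10, t=7) -> covered: B1=F, B2=T, B3=T, B5=T
#5 (n=6, t=13) -> covered: B1=T, B1=F, B2=T, B3=F, B4=T, B5=T
#6 (n=9, t=11) -> covered: B1=T, B1=F, B2=T, B3=T, B5=T
union over the pool: B1=T, B1=F, B2=T, B3=T, B3=F, B4=T, B4=F, B5=T
uncovered (2 of 10): B2=F, B5=F
Answer: B2=F, B5=F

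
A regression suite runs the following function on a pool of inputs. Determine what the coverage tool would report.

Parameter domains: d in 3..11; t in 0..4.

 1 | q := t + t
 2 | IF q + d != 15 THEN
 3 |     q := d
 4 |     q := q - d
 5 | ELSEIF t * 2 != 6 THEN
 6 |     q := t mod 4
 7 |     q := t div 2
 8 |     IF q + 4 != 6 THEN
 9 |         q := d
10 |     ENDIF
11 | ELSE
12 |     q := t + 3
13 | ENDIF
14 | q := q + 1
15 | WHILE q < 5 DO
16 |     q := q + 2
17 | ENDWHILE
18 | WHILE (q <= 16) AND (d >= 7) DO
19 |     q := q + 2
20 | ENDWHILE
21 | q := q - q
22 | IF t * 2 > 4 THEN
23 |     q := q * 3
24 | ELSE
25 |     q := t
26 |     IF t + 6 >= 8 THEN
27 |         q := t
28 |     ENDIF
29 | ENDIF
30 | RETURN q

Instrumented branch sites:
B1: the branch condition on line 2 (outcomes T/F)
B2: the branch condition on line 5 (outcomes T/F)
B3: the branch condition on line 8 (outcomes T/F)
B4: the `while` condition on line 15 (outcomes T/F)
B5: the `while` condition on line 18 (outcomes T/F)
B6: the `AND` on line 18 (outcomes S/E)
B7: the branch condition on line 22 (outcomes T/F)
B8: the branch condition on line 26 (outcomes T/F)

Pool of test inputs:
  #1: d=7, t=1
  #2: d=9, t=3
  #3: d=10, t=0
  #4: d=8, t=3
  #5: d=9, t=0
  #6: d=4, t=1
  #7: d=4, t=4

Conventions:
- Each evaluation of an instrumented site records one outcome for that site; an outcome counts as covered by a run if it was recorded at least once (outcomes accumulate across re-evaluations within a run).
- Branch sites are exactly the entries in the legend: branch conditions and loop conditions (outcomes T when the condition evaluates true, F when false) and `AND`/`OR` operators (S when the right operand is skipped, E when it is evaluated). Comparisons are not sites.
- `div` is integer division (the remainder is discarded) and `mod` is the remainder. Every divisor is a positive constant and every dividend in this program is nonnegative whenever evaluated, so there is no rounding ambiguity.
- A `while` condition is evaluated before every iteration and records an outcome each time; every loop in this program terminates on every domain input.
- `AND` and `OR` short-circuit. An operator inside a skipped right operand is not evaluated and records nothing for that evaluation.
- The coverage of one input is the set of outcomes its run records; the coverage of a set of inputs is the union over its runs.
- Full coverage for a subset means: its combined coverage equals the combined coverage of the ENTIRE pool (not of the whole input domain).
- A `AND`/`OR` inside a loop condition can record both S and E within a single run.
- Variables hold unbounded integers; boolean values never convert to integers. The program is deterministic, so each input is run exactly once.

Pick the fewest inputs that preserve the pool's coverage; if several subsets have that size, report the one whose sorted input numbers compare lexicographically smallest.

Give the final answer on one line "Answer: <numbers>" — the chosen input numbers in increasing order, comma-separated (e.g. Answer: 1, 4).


input #1, d=7, t=1: events B1->T, B4->T, B4->T, B4->F, B6->E, B5->T, B6->E, B5->T, B6->E, B5->T, B6->E, B5->T, B6->E, B5->T, ...; outcomes B1=T, B4=T, B4=F, B5=T, B5=F, B6=S, B6=E, B7=F, B8=F
input #2, d=9, t=3: events B1->F, B2->F, B4->F, B6->E, B5->T, B6->E, B5->T, B6->E, B5->T, B6->E, B5->T, B6->E, B5->T, B6->S, ...; outcomes B1=F, B2=F, B4=F, B5=T, B5=F, B6=S, B6=E, B7=T
input #3, d=10, t=0: events B1->T, B4->T, B4->T, B4->F, B6->E, B5->T, B6->E, B5->T, B6->E, B5->T, B6->E, B5->T, B6->E, B5->T, ...; outcomes B1=T, B4=T, B4=F, B5=T, B5=F, B6=S, B6=E, B7=F, B8=F
input #4, d=8, t=3: events B1->T, B4->T, B4->T, B4->F, B6->E, B5->T, B6->E, B5->T, B6->E, B5->T, B6->E, B5->T, B6->E, B5->T, ...; outcomes B1=T, B4=T, B4=F, B5=T, B5=F, B6=S, B6=E, B7=T
input #5, d=9, t=0: events B1->T, B4->T, B4->T, B4->F, B6->E, B5->T, B6->E, B5->T, B6->E, B5->T, B6->E, B5->T, B6->E, B5->T, ...; outcomes B1=T, B4=T, B4=F, B5=T, B5=F, B6=S, B6=E, B7=F, B8=F
input #6, d=4, t=1: events B1->T, B4->T, B4->T, B4->F, B6->E, B5->F, B7->F, B8->F; outcomes B1=T, B4=T, B4=F, B5=F, B6=E, B7=F, B8=F
input #7, d=4, t=4: events B1->T, B4->T, B4->T, B4->F, B6->E, B5->F, B7->T; outcomes B1=T, B4=T, B4=F, B5=F, B6=E, B7=T
the full pool covers 12 outcomes: B1=T, B1=F, B2=F, B4=T, B4=F, B5=T, B5=F, B6=S, B6=E, B7=T, B7=F, B8=F
size 1 is not enough: best union over all size-1 subsets is 9/12
size 2: inputs {1, 2} cover all 12 outcomes, and no lexicographically smaller subset of this size does
Answer: 1, 2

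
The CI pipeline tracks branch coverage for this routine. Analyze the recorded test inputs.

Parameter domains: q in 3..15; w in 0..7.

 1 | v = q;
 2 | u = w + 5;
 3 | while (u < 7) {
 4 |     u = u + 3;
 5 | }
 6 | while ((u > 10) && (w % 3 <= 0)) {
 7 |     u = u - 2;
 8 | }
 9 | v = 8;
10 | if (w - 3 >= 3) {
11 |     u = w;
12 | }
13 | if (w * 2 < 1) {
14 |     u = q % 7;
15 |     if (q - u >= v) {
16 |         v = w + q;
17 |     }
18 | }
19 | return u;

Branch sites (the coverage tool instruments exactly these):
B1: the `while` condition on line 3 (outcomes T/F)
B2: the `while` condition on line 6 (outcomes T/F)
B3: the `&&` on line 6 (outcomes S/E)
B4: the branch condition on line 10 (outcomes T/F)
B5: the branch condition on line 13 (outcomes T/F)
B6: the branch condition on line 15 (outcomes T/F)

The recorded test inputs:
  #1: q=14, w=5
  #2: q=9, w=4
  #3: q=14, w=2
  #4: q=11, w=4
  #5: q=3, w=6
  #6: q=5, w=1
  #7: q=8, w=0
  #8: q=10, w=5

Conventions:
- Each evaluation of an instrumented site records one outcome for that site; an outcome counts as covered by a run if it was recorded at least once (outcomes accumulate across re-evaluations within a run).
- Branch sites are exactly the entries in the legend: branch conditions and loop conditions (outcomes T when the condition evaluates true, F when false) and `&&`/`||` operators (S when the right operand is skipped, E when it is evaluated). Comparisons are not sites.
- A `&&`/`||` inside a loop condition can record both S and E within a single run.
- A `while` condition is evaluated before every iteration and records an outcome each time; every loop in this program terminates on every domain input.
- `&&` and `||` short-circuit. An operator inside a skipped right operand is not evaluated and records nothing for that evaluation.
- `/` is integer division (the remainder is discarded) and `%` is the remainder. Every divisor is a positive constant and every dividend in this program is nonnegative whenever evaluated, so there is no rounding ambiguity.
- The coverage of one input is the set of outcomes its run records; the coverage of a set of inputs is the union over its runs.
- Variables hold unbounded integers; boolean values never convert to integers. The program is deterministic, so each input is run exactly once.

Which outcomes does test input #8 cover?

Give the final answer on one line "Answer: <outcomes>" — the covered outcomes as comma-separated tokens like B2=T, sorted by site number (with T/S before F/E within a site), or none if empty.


Running input #8 (q=10, w=5), event by event:
  B1->F, B3->S, B2->F, B4->F, B5->F
as a set, this run covers: B1=F, B2=F, B3=S, B4=F, B5=F
Answer: B1=F, B2=F, B3=S, B4=F, B5=F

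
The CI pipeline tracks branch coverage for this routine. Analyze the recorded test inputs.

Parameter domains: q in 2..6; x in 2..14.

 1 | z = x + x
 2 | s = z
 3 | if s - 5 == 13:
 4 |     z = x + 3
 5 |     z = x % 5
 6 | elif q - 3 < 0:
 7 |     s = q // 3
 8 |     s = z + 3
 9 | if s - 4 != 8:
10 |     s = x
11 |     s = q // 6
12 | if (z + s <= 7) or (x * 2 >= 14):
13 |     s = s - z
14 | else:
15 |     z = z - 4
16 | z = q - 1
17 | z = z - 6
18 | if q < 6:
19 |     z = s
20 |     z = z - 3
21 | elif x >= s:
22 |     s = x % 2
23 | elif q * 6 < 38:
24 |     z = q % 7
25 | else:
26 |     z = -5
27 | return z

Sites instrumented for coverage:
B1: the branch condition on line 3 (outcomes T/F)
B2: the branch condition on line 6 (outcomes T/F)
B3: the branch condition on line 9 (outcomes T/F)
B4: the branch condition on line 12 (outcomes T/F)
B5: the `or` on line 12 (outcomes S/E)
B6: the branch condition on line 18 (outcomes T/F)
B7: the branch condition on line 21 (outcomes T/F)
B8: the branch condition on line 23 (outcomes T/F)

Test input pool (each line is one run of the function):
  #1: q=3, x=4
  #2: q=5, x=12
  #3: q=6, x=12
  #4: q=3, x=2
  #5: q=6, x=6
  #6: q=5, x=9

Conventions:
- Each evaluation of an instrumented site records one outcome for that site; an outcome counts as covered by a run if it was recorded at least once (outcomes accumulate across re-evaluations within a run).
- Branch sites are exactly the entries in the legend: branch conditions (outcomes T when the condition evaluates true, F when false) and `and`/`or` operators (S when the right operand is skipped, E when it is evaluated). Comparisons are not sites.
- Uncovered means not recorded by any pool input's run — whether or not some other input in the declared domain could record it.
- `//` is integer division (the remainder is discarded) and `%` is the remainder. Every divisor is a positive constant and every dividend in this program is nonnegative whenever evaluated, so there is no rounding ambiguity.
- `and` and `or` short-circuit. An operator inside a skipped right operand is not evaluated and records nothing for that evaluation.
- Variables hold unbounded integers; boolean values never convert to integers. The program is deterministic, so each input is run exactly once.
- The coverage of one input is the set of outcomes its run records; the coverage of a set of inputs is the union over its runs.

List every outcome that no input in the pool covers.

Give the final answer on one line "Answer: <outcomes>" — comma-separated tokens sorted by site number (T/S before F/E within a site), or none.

input #1 (q=3, x=4): covers B1=F, B2=F, B3=T, B4=F, B5=E, B6=T
input #2 (q=5, x=12): covers B1=F, B2=F, B3=T, B4=T, B5=E, B6=T
input #3 (q=6, x=12): covers B1=F, B2=F, B3=T, B4=T, B5=E, B6=F, B7=T
input #4 (q=3, x=2): covers B1=F, B2=F, B3=T, B4=T, B5=S, B6=T
input #5 (q=6, x=6): covers B1=F, B2=F, B3=F, B4=F, B5=E, B6=F, B7=F, B8=T
input #6 (q=5, x=9): covers B1=T, B3=T, B4=T, B5=S, B6=T
union over the pool: B1=T, B1=F, B2=F, B3=T, B3=F, B4=T, B4=F, B5=S, B5=E, B6=T, B6=F, B7=T, B7=F, B8=T
uncovered (2 of 16): B2=T, B8=F

Answer: B2=T, B8=F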